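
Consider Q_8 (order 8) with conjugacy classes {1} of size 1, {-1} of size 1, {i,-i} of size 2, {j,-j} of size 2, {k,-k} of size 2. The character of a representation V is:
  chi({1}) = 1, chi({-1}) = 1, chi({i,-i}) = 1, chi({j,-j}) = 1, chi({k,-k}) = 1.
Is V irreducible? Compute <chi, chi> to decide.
Irreducible: <chi, chi> = 1.

Explanation: <chi, chi> = (1/|G|) sum_C |C| * |chi(C)|^2 = (1/8)[1*|1|^2 + 1*|1|^2 + 2*|1|^2 + 2*|1|^2 + 2*|1|^2]
  = (1/8)[(1) + (1) + (2) + (2) + (2)] = 8/8 = 1.
A character is irreducible iff <chi, chi> = 1, so this representation is irreducible.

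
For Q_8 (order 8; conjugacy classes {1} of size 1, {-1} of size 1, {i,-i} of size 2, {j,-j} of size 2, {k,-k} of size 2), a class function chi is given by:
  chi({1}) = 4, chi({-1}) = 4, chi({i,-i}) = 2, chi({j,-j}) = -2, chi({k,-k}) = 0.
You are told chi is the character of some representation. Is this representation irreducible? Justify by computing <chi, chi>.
Not irreducible (reducible): <chi, chi> = 6 > 1.

Details: <chi, chi> = (1/|G|) sum_C |C| * |chi(C)|^2 = (1/8)[1*|4|^2 + 1*|4|^2 + 2*|2|^2 + 2*|-2|^2 + 2*|0|^2]
  = (1/8)[(16) + (16) + (8) + (8) + (0)] = 48/8 = 6.
A character is irreducible iff <chi, chi> = 1, so this representation is reducible.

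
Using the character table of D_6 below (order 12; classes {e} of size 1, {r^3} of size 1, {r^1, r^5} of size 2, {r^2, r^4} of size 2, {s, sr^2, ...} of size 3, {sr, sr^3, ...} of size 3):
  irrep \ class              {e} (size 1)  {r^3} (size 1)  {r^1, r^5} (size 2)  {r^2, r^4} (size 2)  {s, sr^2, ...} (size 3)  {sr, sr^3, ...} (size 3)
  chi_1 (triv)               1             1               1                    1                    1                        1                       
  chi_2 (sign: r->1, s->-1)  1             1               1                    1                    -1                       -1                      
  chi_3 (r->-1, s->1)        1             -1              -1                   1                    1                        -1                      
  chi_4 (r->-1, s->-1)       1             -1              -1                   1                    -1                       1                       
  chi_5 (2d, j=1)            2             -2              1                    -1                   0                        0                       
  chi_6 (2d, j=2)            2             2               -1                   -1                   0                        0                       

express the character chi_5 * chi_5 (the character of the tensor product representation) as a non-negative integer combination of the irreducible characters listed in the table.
chi_5 tensor chi_5 = chi_1 + chi_2 + chi_6 (all other irreducibles have multiplicity 0).

Explanation: The character of a tensor product is the pointwise product (chi_5 * chi_5)(C) = chi_5(C) * chi_5(C):
  {e}: (2)*(2), {r^3}: (-2)*(-2), {r^1, r^5}: (1)*(1), {r^2, r^4}: (-1)*(-1), {s, sr^2, ...}: (0)*(0), {sr, sr^3, ...}: (0)*(0)
so (chi_5 * chi_5) takes values
  {e} -> 4, {r^3} -> 4, {r^1, r^5} -> 1, {r^2, r^4} -> 1, {s, sr^2, ...} -> 0, {sr, sr^3, ...} -> 0.
Now take the inner product of this character with each irreducible chi from the table, <chi_5*chi_5, chi> = (1/12) sum_C |C| (chi_5*chi_5)(C) conj(chi(C)):
  <chi_5*chi_5, chi_1> = (1/12)[1*(4)*conj(1) + 1*(4)*conj(1) + 2*(1)*conj(1) + 2*(1)*conj(1) + 3*(0)*conj(1) + 3*(0)*conj(1)]
      = (1/12)[(4) + (4) + (2) + (2) + (0) + (0)] = 12/12 = 1
  <chi_5*chi_5, chi_2> = (1/12)[1*(4)*conj(1) + 1*(4)*conj(1) + 2*(1)*conj(1) + 2*(1)*conj(1) + 3*(0)*conj(-1) + 3*(0)*conj(-1)]
      = (1/12)[(4) + (4) + (2) + (2) + (0) + (0)] = 12/12 = 1
  <chi_5*chi_5, chi_3> = (1/12)[1*(4)*conj(1) + 1*(4)*conj(-1) + 2*(1)*conj(-1) + 2*(1)*conj(1) + 3*(0)*conj(1) + 3*(0)*conj(-1)]
      = (1/12)[(4) + (-4) + (-2) + (2) + (0) + (0)] = 0/12 = 0
  <chi_5*chi_5, chi_4> = (1/12)[1*(4)*conj(1) + 1*(4)*conj(-1) + 2*(1)*conj(-1) + 2*(1)*conj(1) + 3*(0)*conj(-1) + 3*(0)*conj(1)]
      = (1/12)[(4) + (-4) + (-2) + (2) + (0) + (0)] = 0/12 = 0
  <chi_5*chi_5, chi_5> = (1/12)[1*(4)*conj(2) + 1*(4)*conj(-2) + 2*(1)*conj(1) + 2*(1)*conj(-1) + 3*(0)*conj(0) + 3*(0)*conj(0)]
      = (1/12)[(8) + (-8) + (2) + (-2) + (0) + (0)] = 0/12 = 0
  <chi_5*chi_5, chi_6> = (1/12)[1*(4)*conj(2) + 1*(4)*conj(2) + 2*(1)*conj(-1) + 2*(1)*conj(-1) + 3*(0)*conj(0) + 3*(0)*conj(0)]
      = (1/12)[(8) + (8) + (-2) + (-2) + (0) + (0)] = 12/12 = 1
Hence the multiplicities are chi_1: 1, chi_2: 1, chi_6: 1. Dimension check: dim(chi_5)*dim(chi_5) = 2*2 = 4 and sum (mult * dim) = 1*1 + 1*1 + 1*2 = 4.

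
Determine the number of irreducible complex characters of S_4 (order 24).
5

Proof sketch: The number of irreducible complex representations of a finite group equals its number of conjugacy classes. Conjugacy classes in S_4 correspond to cycle types, i.e. partitions of 4; there are p(4) = 5 of them, so S_4 (order 24) has exactly 5 irreducible complex representations.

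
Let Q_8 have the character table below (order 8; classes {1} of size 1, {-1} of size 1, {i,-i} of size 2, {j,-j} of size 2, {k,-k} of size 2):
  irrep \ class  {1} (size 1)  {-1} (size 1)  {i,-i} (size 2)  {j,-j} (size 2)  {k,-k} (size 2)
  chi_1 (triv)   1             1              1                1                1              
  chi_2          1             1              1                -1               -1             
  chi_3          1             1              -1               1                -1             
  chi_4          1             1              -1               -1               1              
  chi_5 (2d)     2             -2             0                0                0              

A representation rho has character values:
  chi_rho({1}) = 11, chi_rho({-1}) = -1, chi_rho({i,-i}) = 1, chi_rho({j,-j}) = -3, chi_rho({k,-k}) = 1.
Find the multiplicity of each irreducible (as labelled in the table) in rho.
Multiplicities: chi_1: 1, chi_2: 2, chi_3: 0, chi_4: 2, chi_5: 3.

Use <chi_rho, chi> = (1/|G|) sum_C |C| * chi_rho(C) * conj(chi(C)) with |G| = 8 for each irreducible chi in the table:
  <chi_rho, chi_1> = (1/8)[1*(11)*conj(1) + 1*(-1)*conj(1) + 2*(1)*conj(1) + 2*(-3)*conj(1) + 2*(1)*conj(1)]
      = (1/8)[(11) + (-1) + (2) + (-6) + (2)] = 8/8 = 1
  <chi_rho, chi_2> = (1/8)[1*(11)*conj(1) + 1*(-1)*conj(1) + 2*(1)*conj(1) + 2*(-3)*conj(-1) + 2*(1)*conj(-1)]
      = (1/8)[(11) + (-1) + (2) + (6) + (-2)] = 16/8 = 2
  <chi_rho, chi_3> = (1/8)[1*(11)*conj(1) + 1*(-1)*conj(1) + 2*(1)*conj(-1) + 2*(-3)*conj(1) + 2*(1)*conj(-1)]
      = (1/8)[(11) + (-1) + (-2) + (-6) + (-2)] = 0/8 = 0
  <chi_rho, chi_4> = (1/8)[1*(11)*conj(1) + 1*(-1)*conj(1) + 2*(1)*conj(-1) + 2*(-3)*conj(-1) + 2*(1)*conj(1)]
      = (1/8)[(11) + (-1) + (-2) + (6) + (2)] = 16/8 = 2
  <chi_rho, chi_5> = (1/8)[1*(11)*conj(2) + 1*(-1)*conj(-2) + 2*(1)*conj(0) + 2*(-3)*conj(0) + 2*(1)*conj(0)]
      = (1/8)[(22) + (2) + (0) + (0) + (0)] = 24/8 = 3
Dimension check: dim(rho) = sum (mult * dim) = 1*1 + 2*1 + 0*1 + 2*1 + 3*2 = 11 = chi_rho(e) = 11.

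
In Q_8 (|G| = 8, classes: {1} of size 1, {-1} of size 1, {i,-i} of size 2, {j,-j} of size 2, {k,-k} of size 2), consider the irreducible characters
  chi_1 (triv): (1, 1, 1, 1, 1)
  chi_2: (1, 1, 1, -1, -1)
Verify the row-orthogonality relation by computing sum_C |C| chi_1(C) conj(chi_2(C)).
Sum = 0; so <chi_1, chi_2> = 0 (distinct irreducibles are orthogonal).

Reasoning: Compute term by term over conjugacy classes (|C| * chi_1(C) * conj(chi_2(C))):
  1*(1)*conj(1) + 1*(1)*conj(1) + 2*(1)*conj(1) + 2*(1)*conj(-1) + 2*(1)*conj(-1)
  = (1) + (1) + (2) + (-2) + (-2)
  = 0.
Dividing by |G| = 8 gives 0/8 = 0, matching the row-orthogonality relation <chi_1, chi_2> = [chi_1 = chi_2].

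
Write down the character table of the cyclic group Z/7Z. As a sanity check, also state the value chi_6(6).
Character table of Z/7Z (irreps indexed chi_0,...,chi_6 with chi_k(m) = zeta_7^(k*m), zeta_7 = exp(2*pi*i/7)):
  irrep \ class  {0} (size 1)  {1} (size 1)    {2} (size 1)    {3} (size 1)    {4} (size 1)    {5} (size 1)    {6} (size 1)  
  chi_0          1             1               1               1               1               1               1             
  chi_1          1             exp(2*I*pi/7)   exp(4*I*pi/7)   exp(6*I*pi/7)   exp(-6*I*pi/7)  exp(-4*I*pi/7)  exp(-2*I*pi/7)
  chi_2          1             exp(4*I*pi/7)   exp(-6*I*pi/7)  exp(-2*I*pi/7)  exp(2*I*pi/7)   exp(6*I*pi/7)   exp(-4*I*pi/7)
  chi_3          1             exp(6*I*pi/7)   exp(-2*I*pi/7)  exp(4*I*pi/7)   exp(-4*I*pi/7)  exp(2*I*pi/7)   exp(-6*I*pi/7)
  chi_4          1             exp(-6*I*pi/7)  exp(2*I*pi/7)   exp(-4*I*pi/7)  exp(4*I*pi/7)   exp(-2*I*pi/7)  exp(6*I*pi/7) 
  chi_5          1             exp(-4*I*pi/7)  exp(6*I*pi/7)   exp(2*I*pi/7)   exp(-2*I*pi/7)  exp(-6*I*pi/7)  exp(4*I*pi/7) 
  chi_6          1             exp(-2*I*pi/7)  exp(-4*I*pi/7)  exp(-6*I*pi/7)  exp(6*I*pi/7)   exp(4*I*pi/7)   exp(2*I*pi/7) 

Spot check: chi_6(6) = zeta_7^(6*6) = zeta_7^36 = exp(2*I*pi/7).

Derivation: Z/7Z is abelian, so all 7 irreducible complex representations are 1-dimensional. They are given by chi_k(m) = zeta_7^(k*m) for k = 0,...,6. Row orthogonality: sum_m chi_k(m) conj(chi_l(m)) = 7 * [k = l].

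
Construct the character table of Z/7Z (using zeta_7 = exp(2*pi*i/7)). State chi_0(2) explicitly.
Character table of Z/7Z (irreps indexed chi_0,...,chi_6 with chi_k(m) = zeta_7^(k*m), zeta_7 = exp(2*pi*i/7)):
  irrep \ class  {0} (size 1)  {1} (size 1)    {2} (size 1)    {3} (size 1)    {4} (size 1)    {5} (size 1)    {6} (size 1)  
  chi_0          1             1               1               1               1               1               1             
  chi_1          1             exp(2*I*pi/7)   exp(4*I*pi/7)   exp(6*I*pi/7)   exp(-6*I*pi/7)  exp(-4*I*pi/7)  exp(-2*I*pi/7)
  chi_2          1             exp(4*I*pi/7)   exp(-6*I*pi/7)  exp(-2*I*pi/7)  exp(2*I*pi/7)   exp(6*I*pi/7)   exp(-4*I*pi/7)
  chi_3          1             exp(6*I*pi/7)   exp(-2*I*pi/7)  exp(4*I*pi/7)   exp(-4*I*pi/7)  exp(2*I*pi/7)   exp(-6*I*pi/7)
  chi_4          1             exp(-6*I*pi/7)  exp(2*I*pi/7)   exp(-4*I*pi/7)  exp(4*I*pi/7)   exp(-2*I*pi/7)  exp(6*I*pi/7) 
  chi_5          1             exp(-4*I*pi/7)  exp(6*I*pi/7)   exp(2*I*pi/7)   exp(-2*I*pi/7)  exp(-6*I*pi/7)  exp(4*I*pi/7) 
  chi_6          1             exp(-2*I*pi/7)  exp(-4*I*pi/7)  exp(-6*I*pi/7)  exp(6*I*pi/7)   exp(4*I*pi/7)   exp(2*I*pi/7) 

Spot check: chi_0(2) = zeta_7^(0*2) = zeta_7^0 = 1.

Reasoning: Z/7Z is abelian, so all 7 irreducible complex representations are 1-dimensional. They are given by chi_k(m) = zeta_7^(k*m) for k = 0,...,6. Row orthogonality: sum_m chi_k(m) conj(chi_l(m)) = 7 * [k = l].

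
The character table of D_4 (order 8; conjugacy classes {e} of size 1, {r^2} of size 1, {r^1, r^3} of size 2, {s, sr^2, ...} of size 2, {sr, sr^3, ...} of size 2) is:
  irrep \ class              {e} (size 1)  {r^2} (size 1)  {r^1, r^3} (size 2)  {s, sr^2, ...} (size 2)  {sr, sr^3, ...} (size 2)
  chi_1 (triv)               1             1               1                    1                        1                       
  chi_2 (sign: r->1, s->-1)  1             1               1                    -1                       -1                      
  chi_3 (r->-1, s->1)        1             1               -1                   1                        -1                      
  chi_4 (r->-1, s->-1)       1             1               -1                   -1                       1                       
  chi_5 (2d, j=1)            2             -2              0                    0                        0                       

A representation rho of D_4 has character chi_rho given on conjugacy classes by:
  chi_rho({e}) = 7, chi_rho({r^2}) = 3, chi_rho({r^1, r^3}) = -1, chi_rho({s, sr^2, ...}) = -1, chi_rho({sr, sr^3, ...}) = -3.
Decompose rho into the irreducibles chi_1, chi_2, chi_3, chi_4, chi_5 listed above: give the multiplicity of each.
Multiplicities: chi_1: 0, chi_2: 2, chi_3: 2, chi_4: 1, chi_5: 1.

Derivation: Use <chi_rho, chi> = (1/|G|) sum_C |C| * chi_rho(C) * conj(chi(C)) with |G| = 8 for each irreducible chi in the table:
  <chi_rho, chi_1> = (1/8)[1*(7)*conj(1) + 1*(3)*conj(1) + 2*(-1)*conj(1) + 2*(-1)*conj(1) + 2*(-3)*conj(1)]
      = (1/8)[(7) + (3) + (-2) + (-2) + (-6)] = 0/8 = 0
  <chi_rho, chi_2> = (1/8)[1*(7)*conj(1) + 1*(3)*conj(1) + 2*(-1)*conj(1) + 2*(-1)*conj(-1) + 2*(-3)*conj(-1)]
      = (1/8)[(7) + (3) + (-2) + (2) + (6)] = 16/8 = 2
  <chi_rho, chi_3> = (1/8)[1*(7)*conj(1) + 1*(3)*conj(1) + 2*(-1)*conj(-1) + 2*(-1)*conj(1) + 2*(-3)*conj(-1)]
      = (1/8)[(7) + (3) + (2) + (-2) + (6)] = 16/8 = 2
  <chi_rho, chi_4> = (1/8)[1*(7)*conj(1) + 1*(3)*conj(1) + 2*(-1)*conj(-1) + 2*(-1)*conj(-1) + 2*(-3)*conj(1)]
      = (1/8)[(7) + (3) + (2) + (2) + (-6)] = 8/8 = 1
  <chi_rho, chi_5> = (1/8)[1*(7)*conj(2) + 1*(3)*conj(-2) + 2*(-1)*conj(0) + 2*(-1)*conj(0) + 2*(-3)*conj(0)]
      = (1/8)[(14) + (-6) + (0) + (0) + (0)] = 8/8 = 1
Dimension check: dim(rho) = sum (mult * dim) = 0*1 + 2*1 + 2*1 + 1*1 + 1*2 = 7 = chi_rho(e) = 7.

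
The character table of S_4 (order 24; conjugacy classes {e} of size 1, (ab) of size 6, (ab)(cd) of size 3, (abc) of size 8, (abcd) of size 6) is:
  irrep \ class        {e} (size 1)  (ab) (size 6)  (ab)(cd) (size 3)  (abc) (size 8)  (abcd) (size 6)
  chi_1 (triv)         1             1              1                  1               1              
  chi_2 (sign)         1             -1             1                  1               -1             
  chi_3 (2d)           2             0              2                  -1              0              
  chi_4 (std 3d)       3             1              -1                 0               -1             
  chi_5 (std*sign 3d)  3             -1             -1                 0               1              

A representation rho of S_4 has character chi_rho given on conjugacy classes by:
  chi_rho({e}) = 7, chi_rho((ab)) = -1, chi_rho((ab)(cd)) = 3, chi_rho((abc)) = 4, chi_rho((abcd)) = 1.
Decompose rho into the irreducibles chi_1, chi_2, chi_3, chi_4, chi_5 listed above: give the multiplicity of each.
Multiplicities: chi_1: 2, chi_2: 2, chi_3: 0, chi_4: 0, chi_5: 1.

Proof sketch: Use <chi_rho, chi> = (1/|G|) sum_C |C| * chi_rho(C) * conj(chi(C)) with |G| = 24 for each irreducible chi in the table:
  <chi_rho, chi_1> = (1/24)[1*(7)*conj(1) + 6*(-1)*conj(1) + 3*(3)*conj(1) + 8*(4)*conj(1) + 6*(1)*conj(1)]
      = (1/24)[(7) + (-6) + (9) + (32) + (6)] = 48/24 = 2
  <chi_rho, chi_2> = (1/24)[1*(7)*conj(1) + 6*(-1)*conj(-1) + 3*(3)*conj(1) + 8*(4)*conj(1) + 6*(1)*conj(-1)]
      = (1/24)[(7) + (6) + (9) + (32) + (-6)] = 48/24 = 2
  <chi_rho, chi_3> = (1/24)[1*(7)*conj(2) + 6*(-1)*conj(0) + 3*(3)*conj(2) + 8*(4)*conj(-1) + 6*(1)*conj(0)]
      = (1/24)[(14) + (0) + (18) + (-32) + (0)] = 0/24 = 0
  <chi_rho, chi_4> = (1/24)[1*(7)*conj(3) + 6*(-1)*conj(1) + 3*(3)*conj(-1) + 8*(4)*conj(0) + 6*(1)*conj(-1)]
      = (1/24)[(21) + (-6) + (-9) + (0) + (-6)] = 0/24 = 0
  <chi_rho, chi_5> = (1/24)[1*(7)*conj(3) + 6*(-1)*conj(-1) + 3*(3)*conj(-1) + 8*(4)*conj(0) + 6*(1)*conj(1)]
      = (1/24)[(21) + (6) + (-9) + (0) + (6)] = 24/24 = 1
Dimension check: dim(rho) = sum (mult * dim) = 2*1 + 2*1 + 0*2 + 0*3 + 1*3 = 7 = chi_rho(e) = 7.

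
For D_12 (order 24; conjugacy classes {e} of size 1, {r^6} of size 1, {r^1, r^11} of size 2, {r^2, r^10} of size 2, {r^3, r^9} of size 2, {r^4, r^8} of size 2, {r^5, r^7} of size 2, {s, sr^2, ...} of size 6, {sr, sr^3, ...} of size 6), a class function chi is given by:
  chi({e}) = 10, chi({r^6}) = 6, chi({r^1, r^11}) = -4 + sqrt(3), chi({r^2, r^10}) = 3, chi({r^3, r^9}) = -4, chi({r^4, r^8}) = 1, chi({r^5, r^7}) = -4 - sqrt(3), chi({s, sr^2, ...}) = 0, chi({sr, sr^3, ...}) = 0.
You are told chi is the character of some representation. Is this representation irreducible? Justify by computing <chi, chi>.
Not irreducible (reducible): <chi, chi> = 11 > 1.

<chi, chi> = (1/|G|) sum_C |C| * |chi(C)|^2 = (1/24)[1*|10|^2 + 1*|6|^2 + 2*|-4 + sqrt(3)|^2 + 2*|3|^2 + 2*|-4|^2 + 2*|1|^2 + 2*|-4 - sqrt(3)|^2 + 6*|0|^2 + 6*|0|^2]
  = (1/24)[(100) + (36) + (38 - 16*sqrt(3)) + (18) + (32) + (2) + (16*sqrt(3) + 38) + (0) + (0)] = 264/24 = 11.
A character is irreducible iff <chi, chi> = 1, so this representation is reducible.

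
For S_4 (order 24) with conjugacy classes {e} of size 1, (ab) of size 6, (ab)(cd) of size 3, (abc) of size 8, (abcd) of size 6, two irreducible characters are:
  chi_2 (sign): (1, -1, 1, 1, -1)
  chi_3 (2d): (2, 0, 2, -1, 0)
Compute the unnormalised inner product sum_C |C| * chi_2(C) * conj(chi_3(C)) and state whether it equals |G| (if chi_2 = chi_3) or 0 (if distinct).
Sum = 0; so <chi_2, chi_3> = 0 (distinct irreducibles are orthogonal).

Solution. Compute term by term over conjugacy classes (|C| * chi_2(C) * conj(chi_3(C))):
  1*(1)*conj(2) + 6*(-1)*conj(0) + 3*(1)*conj(2) + 8*(1)*conj(-1) + 6*(-1)*conj(0)
  = (2) + (0) + (6) + (-8) + (0)
  = 0.
Dividing by |G| = 24 gives 0/24 = 0, matching the row-orthogonality relation <chi_2, chi_3> = [chi_2 = chi_3].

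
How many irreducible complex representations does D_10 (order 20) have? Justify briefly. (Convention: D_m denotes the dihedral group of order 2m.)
8

Proof sketch: The number of irreducible complex representations of a finite group equals its number of conjugacy classes. D_10 has 8 conjugacy classes (n/2 + 3 for n even), so D_10 (order 20) has exactly 8 irreducible complex representations.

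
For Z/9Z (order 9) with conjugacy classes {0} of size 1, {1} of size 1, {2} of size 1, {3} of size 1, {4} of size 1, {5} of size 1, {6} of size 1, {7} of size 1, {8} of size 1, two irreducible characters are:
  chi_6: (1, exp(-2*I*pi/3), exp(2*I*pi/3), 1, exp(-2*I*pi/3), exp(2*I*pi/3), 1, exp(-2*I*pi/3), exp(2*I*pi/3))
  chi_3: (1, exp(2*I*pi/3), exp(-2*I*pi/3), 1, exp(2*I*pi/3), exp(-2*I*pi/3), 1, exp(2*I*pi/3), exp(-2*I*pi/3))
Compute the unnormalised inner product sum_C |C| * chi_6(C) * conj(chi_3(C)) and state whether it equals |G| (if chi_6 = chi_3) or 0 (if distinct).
Sum = 0; so <chi_6, chi_3> = 0 (distinct irreducibles are orthogonal).

Argument: Compute term by term over conjugacy classes (|C| * chi_6(C) * conj(chi_3(C))):
  1*(1)*conj(1) + 1*(exp(-2*I*pi/3))*conj(exp(2*I*pi/3)) + 1*(exp(2*I*pi/3))*conj(exp(-2*I*pi/3)) + 1*(1)*conj(1) + 1*(exp(-2*I*pi/3))*conj(exp(2*I*pi/3)) + 1*(exp(2*I*pi/3))*conj(exp(-2*I*pi/3)) + 1*(1)*conj(1) + 1*(exp(-2*I*pi/3))*conj(exp(2*I*pi/3)) + 1*(exp(2*I*pi/3))*conj(exp(-2*I*pi/3))
  = (1) + (exp(2*I*pi/3)) + (exp(-2*I*pi/3)) + (1) + (exp(2*I*pi/3)) + (exp(-2*I*pi/3)) + (1) + (exp(2*I*pi/3)) + (exp(-2*I*pi/3))
  = 0.
(Exp terms are combined using exp(i*s)*conj(exp(i*t)) = exp(i*(s-t)), and sums of them are collapsed using the identity that for every m > 1 the m distinct m-th roots of unity sum to 0, e.g. 1 + exp(2*I*pi/3) + exp(-2*I*pi/3) = 0.)
Dividing by |G| = 9 gives 0/9 = 0, matching the row-orthogonality relation <chi_6, chi_3> = [chi_6 = chi_3].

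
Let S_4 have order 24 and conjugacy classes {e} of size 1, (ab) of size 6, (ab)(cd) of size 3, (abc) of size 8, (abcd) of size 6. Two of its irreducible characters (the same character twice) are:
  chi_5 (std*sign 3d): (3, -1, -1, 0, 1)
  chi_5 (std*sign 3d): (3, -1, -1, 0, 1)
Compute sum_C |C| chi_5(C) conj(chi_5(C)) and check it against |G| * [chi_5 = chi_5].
Sum = 24 = |G| = 24; so <chi_5, chi_5> = 1 (norm-1 confirms irreducibility).

Explanation: Compute term by term over conjugacy classes (|C| * chi_5(C) * conj(chi_5(C))):
  1*(3)*conj(3) + 6*(-1)*conj(-1) + 3*(-1)*conj(-1) + 8*(0)*conj(0) + 6*(1)*conj(1)
  = (9) + (6) + (3) + (0) + (6)
  = 24.
Dividing by |G| = 24 gives 24/24 = 1, matching the row-orthogonality relation <chi_5, chi_5> = [chi_5 = chi_5].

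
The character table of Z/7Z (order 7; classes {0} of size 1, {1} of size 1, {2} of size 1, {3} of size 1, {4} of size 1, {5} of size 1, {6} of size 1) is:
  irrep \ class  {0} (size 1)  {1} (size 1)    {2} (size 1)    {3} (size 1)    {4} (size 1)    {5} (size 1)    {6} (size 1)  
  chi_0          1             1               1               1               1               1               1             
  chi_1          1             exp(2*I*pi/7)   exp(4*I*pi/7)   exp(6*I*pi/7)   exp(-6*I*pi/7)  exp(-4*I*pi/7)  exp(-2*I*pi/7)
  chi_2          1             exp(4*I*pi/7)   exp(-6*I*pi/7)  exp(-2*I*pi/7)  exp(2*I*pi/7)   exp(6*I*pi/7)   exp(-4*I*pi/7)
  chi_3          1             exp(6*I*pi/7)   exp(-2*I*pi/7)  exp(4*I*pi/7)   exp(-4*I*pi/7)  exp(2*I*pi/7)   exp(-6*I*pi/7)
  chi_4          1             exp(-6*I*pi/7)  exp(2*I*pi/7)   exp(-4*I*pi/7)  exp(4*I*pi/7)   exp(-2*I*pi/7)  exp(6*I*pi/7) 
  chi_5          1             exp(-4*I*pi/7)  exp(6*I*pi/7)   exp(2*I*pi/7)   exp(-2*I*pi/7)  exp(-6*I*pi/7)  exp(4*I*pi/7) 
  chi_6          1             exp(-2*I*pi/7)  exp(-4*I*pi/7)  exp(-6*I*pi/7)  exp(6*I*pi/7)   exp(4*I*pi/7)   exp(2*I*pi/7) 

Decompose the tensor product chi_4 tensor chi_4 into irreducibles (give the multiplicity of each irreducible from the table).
chi_4 tensor chi_4 = chi_1 (all other irreducibles have multiplicity 0).

Why: The character of a tensor product is the pointwise product (chi_4 * chi_4)(C) = chi_4(C) * chi_4(C):
  {0}: (1)*(1), {1}: (exp(-6*I*pi/7))*(exp(-6*I*pi/7)), {2}: (exp(2*I*pi/7))*(exp(2*I*pi/7)), {3}: (exp(-4*I*pi/7))*(exp(-4*I*pi/7)), {4}: (exp(4*I*pi/7))*(exp(4*I*pi/7)), {5}: (exp(-2*I*pi/7))*(exp(-2*I*pi/7)), {6}: (exp(6*I*pi/7))*(exp(6*I*pi/7))
so (chi_4 * chi_4) takes values
  {0} -> 1, {1} -> exp(2*I*pi/7), {2} -> exp(4*I*pi/7), {3} -> exp(6*I*pi/7), {4} -> exp(-6*I*pi/7), {5} -> exp(-4*I*pi/7), {6} -> exp(-2*I*pi/7).
Now take the inner product of this character with each irreducible chi from the table, <chi_4*chi_4, chi> = (1/7) sum_C |C| (chi_4*chi_4)(C) conj(chi(C)):
  <chi_4*chi_4, chi_0> = (1/7)[1*(1)*conj(1) + 1*(exp(2*I*pi/7))*conj(1) + 1*(exp(4*I*pi/7))*conj(1) + 1*(exp(6*I*pi/7))*conj(1) + 1*(exp(-6*I*pi/7))*conj(1) + 1*(exp(-4*I*pi/7))*conj(1) + 1*(exp(-2*I*pi/7))*conj(1)]
      = (1/7)[(1) + (exp(2*I*pi/7)) + (exp(4*I*pi/7)) + (exp(6*I*pi/7)) + (exp(-6*I*pi/7)) + (exp(-4*I*pi/7)) + (exp(-2*I*pi/7))] = 0/7 = 0
  <chi_4*chi_4, chi_1> = (1/7)[1*(1)*conj(1) + 1*(exp(2*I*pi/7))*conj(exp(2*I*pi/7)) + 1*(exp(4*I*pi/7))*conj(exp(4*I*pi/7)) + 1*(exp(6*I*pi/7))*conj(exp(6*I*pi/7)) + 1*(exp(-6*I*pi/7))*conj(exp(-6*I*pi/7)) + 1*(exp(-4*I*pi/7))*conj(exp(-4*I*pi/7)) + 1*(exp(-2*I*pi/7))*conj(exp(-2*I*pi/7))]
      = (1/7)[(1) + (1) + (1) + (1) + (1) + (1) + (1)] = 7/7 = 1
  <chi_4*chi_4, chi_2> = (1/7)[1*(1)*conj(1) + 1*(exp(2*I*pi/7))*conj(exp(4*I*pi/7)) + 1*(exp(4*I*pi/7))*conj(exp(-6*I*pi/7)) + 1*(exp(6*I*pi/7))*conj(exp(-2*I*pi/7)) + 1*(exp(-6*I*pi/7))*conj(exp(2*I*pi/7)) + 1*(exp(-4*I*pi/7))*conj(exp(6*I*pi/7)) + 1*(exp(-2*I*pi/7))*conj(exp(-4*I*pi/7))]
      = (1/7)[(1) + (exp(-2*I*pi/7)) + (exp(-4*I*pi/7)) + (exp(-6*I*pi/7)) + (exp(6*I*pi/7)) + (exp(4*I*pi/7)) + (exp(2*I*pi/7))] = 0/7 = 0
  <chi_4*chi_4, chi_3> = (1/7)[1*(1)*conj(1) + 1*(exp(2*I*pi/7))*conj(exp(6*I*pi/7)) + 1*(exp(4*I*pi/7))*conj(exp(-2*I*pi/7)) + 1*(exp(6*I*pi/7))*conj(exp(4*I*pi/7)) + 1*(exp(-6*I*pi/7))*conj(exp(-4*I*pi/7)) + 1*(exp(-4*I*pi/7))*conj(exp(2*I*pi/7)) + 1*(exp(-2*I*pi/7))*conj(exp(-6*I*pi/7))]
      = (1/7)[(1) + (exp(-4*I*pi/7)) + (exp(6*I*pi/7)) + (exp(2*I*pi/7)) + (exp(-2*I*pi/7)) + (exp(-6*I*pi/7)) + (exp(4*I*pi/7))] = 0/7 = 0
  <chi_4*chi_4, chi_4> = (1/7)[1*(1)*conj(1) + 1*(exp(2*I*pi/7))*conj(exp(-6*I*pi/7)) + 1*(exp(4*I*pi/7))*conj(exp(2*I*pi/7)) + 1*(exp(6*I*pi/7))*conj(exp(-4*I*pi/7)) + 1*(exp(-6*I*pi/7))*conj(exp(4*I*pi/7)) + 1*(exp(-4*I*pi/7))*conj(exp(-2*I*pi/7)) + 1*(exp(-2*I*pi/7))*conj(exp(6*I*pi/7))]
      = (1/7)[(1) + (exp(-6*I*pi/7)) + (exp(2*I*pi/7)) + (exp(-4*I*pi/7)) + (exp(4*I*pi/7)) + (exp(-2*I*pi/7)) + (exp(6*I*pi/7))] = 0/7 = 0
  <chi_4*chi_4, chi_5> = (1/7)[1*(1)*conj(1) + 1*(exp(2*I*pi/7))*conj(exp(-4*I*pi/7)) + 1*(exp(4*I*pi/7))*conj(exp(6*I*pi/7)) + 1*(exp(6*I*pi/7))*conj(exp(2*I*pi/7)) + 1*(exp(-6*I*pi/7))*conj(exp(-2*I*pi/7)) + 1*(exp(-4*I*pi/7))*conj(exp(-6*I*pi/7)) + 1*(exp(-2*I*pi/7))*conj(exp(4*I*pi/7))]
      = (1/7)[(1) + (exp(6*I*pi/7)) + (exp(-2*I*pi/7)) + (exp(4*I*pi/7)) + (exp(-4*I*pi/7)) + (exp(2*I*pi/7)) + (exp(-6*I*pi/7))] = 0/7 = 0
  <chi_4*chi_4, chi_6> = (1/7)[1*(1)*conj(1) + 1*(exp(2*I*pi/7))*conj(exp(-2*I*pi/7)) + 1*(exp(4*I*pi/7))*conj(exp(-4*I*pi/7)) + 1*(exp(6*I*pi/7))*conj(exp(-6*I*pi/7)) + 1*(exp(-6*I*pi/7))*conj(exp(6*I*pi/7)) + 1*(exp(-4*I*pi/7))*conj(exp(4*I*pi/7)) + 1*(exp(-2*I*pi/7))*conj(exp(2*I*pi/7))]
      = (1/7)[(1) + (exp(4*I*pi/7)) + (exp(-6*I*pi/7)) + (exp(-2*I*pi/7)) + (exp(2*I*pi/7)) + (exp(6*I*pi/7)) + (exp(-4*I*pi/7))] = 0/7 = 0
(Exp terms are combined using exp(i*s)*conj(exp(i*t)) = exp(i*(s-t)), and sums of them are collapsed using the identity that for every m > 1 the m distinct m-th roots of unity sum to 0, e.g. 1 + exp(2*I*pi/3) + exp(-2*I*pi/3) = 0.)
Hence the multiplicities are chi_1: 1. Dimension check: dim(chi_4)*dim(chi_4) = 1*1 = 1 and sum (mult * dim) = 1*1 = 1.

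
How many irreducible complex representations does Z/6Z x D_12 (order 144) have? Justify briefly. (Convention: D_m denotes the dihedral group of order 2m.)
54

Details: The number of irreducible complex representations of a finite group equals its number of conjugacy classes. For a direct product, #classes(G x H) = #classes(G) * #classes(H). Z/6Z has 6 classes (abelian), D_12 has 9 classes, so 6 * 9 = 54, so Z/6Z x D_12 (order 144) has exactly 54 irreducible complex representations.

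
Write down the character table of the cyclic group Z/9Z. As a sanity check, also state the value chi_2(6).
Character table of Z/9Z (irreps indexed chi_0,...,chi_8 with chi_k(m) = zeta_9^(k*m), zeta_9 = exp(2*pi*i/9)):
  irrep \ class  {0} (size 1)  {1} (size 1)    {2} (size 1)    {3} (size 1)    {4} (size 1)    {5} (size 1)    {6} (size 1)    {7} (size 1)    {8} (size 1)  
  chi_0          1             1               1               1               1               1               1               1               1             
  chi_1          1             exp(2*I*pi/9)   exp(4*I*pi/9)   exp(2*I*pi/3)   exp(8*I*pi/9)   exp(-8*I*pi/9)  exp(-2*I*pi/3)  exp(-4*I*pi/9)  exp(-2*I*pi/9)
  chi_2          1             exp(4*I*pi/9)   exp(8*I*pi/9)   exp(-2*I*pi/3)  exp(-2*I*pi/9)  exp(2*I*pi/9)   exp(2*I*pi/3)   exp(-8*I*pi/9)  exp(-4*I*pi/9)
  chi_3          1             exp(2*I*pi/3)   exp(-2*I*pi/3)  1               exp(2*I*pi/3)   exp(-2*I*pi/3)  1               exp(2*I*pi/3)   exp(-2*I*pi/3)
  chi_4          1             exp(8*I*pi/9)   exp(-2*I*pi/9)  exp(2*I*pi/3)   exp(-4*I*pi/9)  exp(4*I*pi/9)   exp(-2*I*pi/3)  exp(2*I*pi/9)   exp(-8*I*pi/9)
  chi_5          1             exp(-8*I*pi/9)  exp(2*I*pi/9)   exp(-2*I*pi/3)  exp(4*I*pi/9)   exp(-4*I*pi/9)  exp(2*I*pi/3)   exp(-2*I*pi/9)  exp(8*I*pi/9) 
  chi_6          1             exp(-2*I*pi/3)  exp(2*I*pi/3)   1               exp(-2*I*pi/3)  exp(2*I*pi/3)   1               exp(-2*I*pi/3)  exp(2*I*pi/3) 
  chi_7          1             exp(-4*I*pi/9)  exp(-8*I*pi/9)  exp(2*I*pi/3)   exp(2*I*pi/9)   exp(-2*I*pi/9)  exp(-2*I*pi/3)  exp(8*I*pi/9)   exp(4*I*pi/9) 
  chi_8          1             exp(-2*I*pi/9)  exp(-4*I*pi/9)  exp(-2*I*pi/3)  exp(-8*I*pi/9)  exp(8*I*pi/9)   exp(2*I*pi/3)   exp(4*I*pi/9)   exp(2*I*pi/9) 

Spot check: chi_2(6) = zeta_9^(2*6) = zeta_9^12 = exp(2*I*pi/3).

Derivation: Z/9Z is abelian, so all 9 irreducible complex representations are 1-dimensional. They are given by chi_k(m) = zeta_9^(k*m) for k = 0,...,8. Row orthogonality: sum_m chi_k(m) conj(chi_l(m)) = 9 * [k = l].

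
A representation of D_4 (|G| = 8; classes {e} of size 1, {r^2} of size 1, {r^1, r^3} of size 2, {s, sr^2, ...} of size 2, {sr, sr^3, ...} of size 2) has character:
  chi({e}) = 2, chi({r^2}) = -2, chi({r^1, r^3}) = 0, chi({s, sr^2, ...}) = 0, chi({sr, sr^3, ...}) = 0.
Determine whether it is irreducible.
Irreducible: <chi, chi> = 1.

Justification: <chi, chi> = (1/|G|) sum_C |C| * |chi(C)|^2 = (1/8)[1*|2|^2 + 1*|-2|^2 + 2*|0|^2 + 2*|0|^2 + 2*|0|^2]
  = (1/8)[(4) + (4) + (0) + (0) + (0)] = 8/8 = 1.
A character is irreducible iff <chi, chi> = 1, so this representation is irreducible.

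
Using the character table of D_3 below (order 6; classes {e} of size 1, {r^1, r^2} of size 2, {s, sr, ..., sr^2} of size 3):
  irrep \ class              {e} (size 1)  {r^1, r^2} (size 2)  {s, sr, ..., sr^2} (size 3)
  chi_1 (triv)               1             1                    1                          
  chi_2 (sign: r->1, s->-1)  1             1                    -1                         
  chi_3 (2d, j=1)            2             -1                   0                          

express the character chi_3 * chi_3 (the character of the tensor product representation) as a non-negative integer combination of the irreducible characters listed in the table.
chi_3 tensor chi_3 = chi_1 + chi_2 + chi_3 (all other irreducibles have multiplicity 0).

Details: The character of a tensor product is the pointwise product (chi_3 * chi_3)(C) = chi_3(C) * chi_3(C):
  {e}: (2)*(2), {r^1, r^2}: (-1)*(-1), {s, sr, ..., sr^2}: (0)*(0)
so (chi_3 * chi_3) takes values
  {e} -> 4, {r^1, r^2} -> 1, {s, sr, ..., sr^2} -> 0.
Now take the inner product of this character with each irreducible chi from the table, <chi_3*chi_3, chi> = (1/6) sum_C |C| (chi_3*chi_3)(C) conj(chi(C)):
  <chi_3*chi_3, chi_1> = (1/6)[1*(4)*conj(1) + 2*(1)*conj(1) + 3*(0)*conj(1)]
      = (1/6)[(4) + (2) + (0)] = 6/6 = 1
  <chi_3*chi_3, chi_2> = (1/6)[1*(4)*conj(1) + 2*(1)*conj(1) + 3*(0)*conj(-1)]
      = (1/6)[(4) + (2) + (0)] = 6/6 = 1
  <chi_3*chi_3, chi_3> = (1/6)[1*(4)*conj(2) + 2*(1)*conj(-1) + 3*(0)*conj(0)]
      = (1/6)[(8) + (-2) + (0)] = 6/6 = 1
Hence the multiplicities are chi_1: 1, chi_2: 1, chi_3: 1. Dimension check: dim(chi_3)*dim(chi_3) = 2*2 = 4 and sum (mult * dim) = 1*1 + 1*1 + 1*2 = 4.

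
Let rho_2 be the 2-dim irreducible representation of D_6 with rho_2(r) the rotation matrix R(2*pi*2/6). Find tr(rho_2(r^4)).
chi_{rho_2}(r^4) = 2*cos(2*pi*2*4/6) = -1

Derivation: rho_2(r^4) is rotation by angle 2*pi*2*4/6, whose trace is 2*cos(2*pi*2*4/6) = -1.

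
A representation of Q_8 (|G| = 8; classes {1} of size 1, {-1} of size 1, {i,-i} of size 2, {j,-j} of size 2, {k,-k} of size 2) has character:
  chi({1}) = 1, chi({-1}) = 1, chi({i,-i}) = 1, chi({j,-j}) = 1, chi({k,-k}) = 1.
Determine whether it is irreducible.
Irreducible: <chi, chi> = 1.

Why: <chi, chi> = (1/|G|) sum_C |C| * |chi(C)|^2 = (1/8)[1*|1|^2 + 1*|1|^2 + 2*|1|^2 + 2*|1|^2 + 2*|1|^2]
  = (1/8)[(1) + (1) + (2) + (2) + (2)] = 8/8 = 1.
A character is irreducible iff <chi, chi> = 1, so this representation is irreducible.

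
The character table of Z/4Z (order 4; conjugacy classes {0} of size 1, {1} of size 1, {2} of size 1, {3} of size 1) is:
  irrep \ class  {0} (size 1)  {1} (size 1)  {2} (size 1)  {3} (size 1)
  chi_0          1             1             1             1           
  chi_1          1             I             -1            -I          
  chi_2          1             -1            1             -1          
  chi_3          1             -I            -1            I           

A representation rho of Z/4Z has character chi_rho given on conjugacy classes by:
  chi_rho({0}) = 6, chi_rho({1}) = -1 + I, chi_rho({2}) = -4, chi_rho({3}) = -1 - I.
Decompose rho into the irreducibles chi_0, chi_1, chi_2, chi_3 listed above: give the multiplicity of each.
Multiplicities: chi_0: 0, chi_1: 3, chi_2: 1, chi_3: 2.

Why: Use <chi_rho, chi> = (1/|G|) sum_C |C| * chi_rho(C) * conj(chi(C)) with |G| = 4 for each irreducible chi in the table:
  <chi_rho, chi_0> = (1/4)[1*(6)*conj(1) + 1*(-1 + I)*conj(1) + 1*(-4)*conj(1) + 1*(-1 - I)*conj(1)]
      = (1/4)[(6) + (-1 + I) + (-4) + (-1 - I)] = 0/4 = 0
  <chi_rho, chi_1> = (1/4)[1*(6)*conj(1) + 1*(-1 + I)*conj(I) + 1*(-4)*conj(-1) + 1*(-1 - I)*conj(-I)]
      = (1/4)[(6) + (1 + I) + (4) + (1 - I)] = 12/4 = 3
  <chi_rho, chi_2> = (1/4)[1*(6)*conj(1) + 1*(-1 + I)*conj(-1) + 1*(-4)*conj(1) + 1*(-1 - I)*conj(-1)]
      = (1/4)[(6) + (1 - I) + (-4) + (1 + I)] = 4/4 = 1
  <chi_rho, chi_3> = (1/4)[1*(6)*conj(1) + 1*(-1 + I)*conj(-I) + 1*(-4)*conj(-1) + 1*(-1 - I)*conj(I)]
      = (1/4)[(6) + (-1 - I) + (4) + (-1 + I)] = 8/4 = 2
(Exp terms are combined using exp(i*s)*conj(exp(i*t)) = exp(i*(s-t)), and sums of them are collapsed using the identity that for every m > 1 the m distinct m-th roots of unity sum to 0, e.g. 1 + exp(2*I*pi/3) + exp(-2*I*pi/3) = 0.)
Dimension check: dim(rho) = sum (mult * dim) = 0*1 + 3*1 + 1*1 + 2*1 = 6 = chi_rho(e) = 6.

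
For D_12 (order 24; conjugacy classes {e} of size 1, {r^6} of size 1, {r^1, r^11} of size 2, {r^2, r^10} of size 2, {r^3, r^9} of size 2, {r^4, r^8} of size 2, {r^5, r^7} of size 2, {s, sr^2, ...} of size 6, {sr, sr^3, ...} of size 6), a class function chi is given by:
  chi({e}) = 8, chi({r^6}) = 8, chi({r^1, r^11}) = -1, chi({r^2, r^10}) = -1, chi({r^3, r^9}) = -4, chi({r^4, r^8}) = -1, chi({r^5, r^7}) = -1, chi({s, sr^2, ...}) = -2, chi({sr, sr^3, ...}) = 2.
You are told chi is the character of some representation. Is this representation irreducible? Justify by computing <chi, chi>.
Not irreducible (reducible): <chi, chi> = 9 > 1.

Solution. <chi, chi> = (1/|G|) sum_C |C| * |chi(C)|^2 = (1/24)[1*|8|^2 + 1*|8|^2 + 2*|-1|^2 + 2*|-1|^2 + 2*|-4|^2 + 2*|-1|^2 + 2*|-1|^2 + 6*|-2|^2 + 6*|2|^2]
  = (1/24)[(64) + (64) + (2) + (2) + (32) + (2) + (2) + (24) + (24)] = 216/24 = 9.
A character is irreducible iff <chi, chi> = 1, so this representation is reducible.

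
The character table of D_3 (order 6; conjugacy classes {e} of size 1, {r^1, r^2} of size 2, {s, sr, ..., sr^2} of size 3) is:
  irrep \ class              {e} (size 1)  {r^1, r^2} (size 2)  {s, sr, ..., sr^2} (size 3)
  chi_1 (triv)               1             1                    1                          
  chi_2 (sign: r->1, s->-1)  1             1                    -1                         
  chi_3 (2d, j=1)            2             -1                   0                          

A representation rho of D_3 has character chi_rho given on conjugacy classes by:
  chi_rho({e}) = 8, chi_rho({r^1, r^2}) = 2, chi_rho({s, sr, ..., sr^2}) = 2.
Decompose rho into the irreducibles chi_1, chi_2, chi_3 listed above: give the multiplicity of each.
Multiplicities: chi_1: 3, chi_2: 1, chi_3: 2.

Justification: Use <chi_rho, chi> = (1/|G|) sum_C |C| * chi_rho(C) * conj(chi(C)) with |G| = 6 for each irreducible chi in the table:
  <chi_rho, chi_1> = (1/6)[1*(8)*conj(1) + 2*(2)*conj(1) + 3*(2)*conj(1)]
      = (1/6)[(8) + (4) + (6)] = 18/6 = 3
  <chi_rho, chi_2> = (1/6)[1*(8)*conj(1) + 2*(2)*conj(1) + 3*(2)*conj(-1)]
      = (1/6)[(8) + (4) + (-6)] = 6/6 = 1
  <chi_rho, chi_3> = (1/6)[1*(8)*conj(2) + 2*(2)*conj(-1) + 3*(2)*conj(0)]
      = (1/6)[(16) + (-4) + (0)] = 12/6 = 2
Dimension check: dim(rho) = sum (mult * dim) = 3*1 + 1*1 + 2*2 = 8 = chi_rho(e) = 8.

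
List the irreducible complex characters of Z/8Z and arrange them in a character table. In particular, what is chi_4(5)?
Character table of Z/8Z (irreps indexed chi_0,...,chi_7 with chi_k(m) = zeta_8^(k*m), zeta_8 = exp(2*pi*i/8)):
  irrep \ class  {0} (size 1)  {1} (size 1)    {2} (size 1)  {3} (size 1)    {4} (size 1)  {5} (size 1)    {6} (size 1)  {7} (size 1)  
  chi_0          1             1               1             1               1             1               1             1             
  chi_1          1             exp(I*pi/4)     I             exp(3*I*pi/4)   -1            exp(-3*I*pi/4)  -I            exp(-I*pi/4)  
  chi_2          1             I               -1            -I              1             I               -1            -I            
  chi_3          1             exp(3*I*pi/4)   -I            exp(I*pi/4)     -1            exp(-I*pi/4)    I             exp(-3*I*pi/4)
  chi_4          1             -1              1             -1              1             -1              1             -1            
  chi_5          1             exp(-3*I*pi/4)  I             exp(-I*pi/4)    -1            exp(I*pi/4)     -I            exp(3*I*pi/4) 
  chi_6          1             -I              -1            I               1             -I              -1            I             
  chi_7          1             exp(-I*pi/4)    -I            exp(-3*I*pi/4)  -1            exp(3*I*pi/4)   I             exp(I*pi/4)   

Spot check: chi_4(5) = zeta_8^(4*5) = zeta_8^20 = -1.

Derivation: Z/8Z is abelian, so all 8 irreducible complex representations are 1-dimensional. They are given by chi_k(m) = zeta_8^(k*m) for k = 0,...,7. Row orthogonality: sum_m chi_k(m) conj(chi_l(m)) = 8 * [k = l].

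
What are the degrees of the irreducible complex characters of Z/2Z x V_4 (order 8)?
Dimensions: 1, 1, 1, 1, 1, 1, 1, 1

Justification: There are 8 irreducibles (= number of conjugacy classes). Their dimensions d_i satisfy sum d_i^2 = |G| = 8: 1 + 1 + 1 + 1 + 1 + 1 + 1 + 1 = 8. (For the product with Z/2Z: each of the 2 1-dim characters of Z/2Z tensors with each irrep of V_4, giving 2 copies of each V_4-dimension.)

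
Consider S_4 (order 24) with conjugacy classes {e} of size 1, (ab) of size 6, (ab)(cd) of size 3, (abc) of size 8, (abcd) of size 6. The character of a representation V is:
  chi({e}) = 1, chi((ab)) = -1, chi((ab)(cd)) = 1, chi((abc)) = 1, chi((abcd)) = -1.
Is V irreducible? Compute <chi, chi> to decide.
Irreducible: <chi, chi> = 1.

Proof sketch: <chi, chi> = (1/|G|) sum_C |C| * |chi(C)|^2 = (1/24)[1*|1|^2 + 6*|-1|^2 + 3*|1|^2 + 8*|1|^2 + 6*|-1|^2]
  = (1/24)[(1) + (6) + (3) + (8) + (6)] = 24/24 = 1.
A character is irreducible iff <chi, chi> = 1, so this representation is irreducible.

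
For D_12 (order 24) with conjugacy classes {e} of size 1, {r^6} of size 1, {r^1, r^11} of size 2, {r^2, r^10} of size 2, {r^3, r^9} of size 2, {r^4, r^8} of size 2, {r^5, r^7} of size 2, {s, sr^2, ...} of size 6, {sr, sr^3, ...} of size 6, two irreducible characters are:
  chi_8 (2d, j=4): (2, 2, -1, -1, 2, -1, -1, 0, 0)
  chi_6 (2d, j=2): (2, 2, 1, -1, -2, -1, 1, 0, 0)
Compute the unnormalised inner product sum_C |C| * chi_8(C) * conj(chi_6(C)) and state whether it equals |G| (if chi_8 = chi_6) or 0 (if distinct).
Sum = 0; so <chi_8, chi_6> = 0 (distinct irreducibles are orthogonal).

Solution. Compute term by term over conjugacy classes (|C| * chi_8(C) * conj(chi_6(C))):
  1*(2)*conj(2) + 1*(2)*conj(2) + 2*(-1)*conj(1) + 2*(-1)*conj(-1) + 2*(2)*conj(-2) + 2*(-1)*conj(-1) + 2*(-1)*conj(1) + 6*(0)*conj(0) + 6*(0)*conj(0)
  = (4) + (4) + (-2) + (2) + (-8) + (2) + (-2) + (0) + (0)
  = 0.
Dividing by |G| = 24 gives 0/24 = 0, matching the row-orthogonality relation <chi_8, chi_6> = [chi_8 = chi_6].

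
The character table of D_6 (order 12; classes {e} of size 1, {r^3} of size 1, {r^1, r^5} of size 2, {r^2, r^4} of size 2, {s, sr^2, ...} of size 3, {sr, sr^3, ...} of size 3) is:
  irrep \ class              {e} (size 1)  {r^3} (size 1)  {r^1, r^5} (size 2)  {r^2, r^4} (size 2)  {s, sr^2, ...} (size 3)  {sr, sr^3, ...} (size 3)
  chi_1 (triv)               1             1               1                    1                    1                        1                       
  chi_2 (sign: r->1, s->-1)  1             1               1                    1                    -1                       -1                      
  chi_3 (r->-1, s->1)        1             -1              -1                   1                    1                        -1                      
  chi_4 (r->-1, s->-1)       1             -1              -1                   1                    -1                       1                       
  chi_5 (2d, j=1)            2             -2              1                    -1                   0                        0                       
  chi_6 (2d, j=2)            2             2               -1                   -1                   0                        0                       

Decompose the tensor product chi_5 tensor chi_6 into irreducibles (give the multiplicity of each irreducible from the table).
chi_5 tensor chi_6 = chi_3 + chi_4 + chi_5 (all other irreducibles have multiplicity 0).

The character of a tensor product is the pointwise product (chi_5 * chi_6)(C) = chi_5(C) * chi_6(C):
  {e}: (2)*(2), {r^3}: (-2)*(2), {r^1, r^5}: (1)*(-1), {r^2, r^4}: (-1)*(-1), {s, sr^2, ...}: (0)*(0), {sr, sr^3, ...}: (0)*(0)
so (chi_5 * chi_6) takes values
  {e} -> 4, {r^3} -> -4, {r^1, r^5} -> -1, {r^2, r^4} -> 1, {s, sr^2, ...} -> 0, {sr, sr^3, ...} -> 0.
Now take the inner product of this character with each irreducible chi from the table, <chi_5*chi_6, chi> = (1/12) sum_C |C| (chi_5*chi_6)(C) conj(chi(C)):
  <chi_5*chi_6, chi_1> = (1/12)[1*(4)*conj(1) + 1*(-4)*conj(1) + 2*(-1)*conj(1) + 2*(1)*conj(1) + 3*(0)*conj(1) + 3*(0)*conj(1)]
      = (1/12)[(4) + (-4) + (-2) + (2) + (0) + (0)] = 0/12 = 0
  <chi_5*chi_6, chi_2> = (1/12)[1*(4)*conj(1) + 1*(-4)*conj(1) + 2*(-1)*conj(1) + 2*(1)*conj(1) + 3*(0)*conj(-1) + 3*(0)*conj(-1)]
      = (1/12)[(4) + (-4) + (-2) + (2) + (0) + (0)] = 0/12 = 0
  <chi_5*chi_6, chi_3> = (1/12)[1*(4)*conj(1) + 1*(-4)*conj(-1) + 2*(-1)*conj(-1) + 2*(1)*conj(1) + 3*(0)*conj(1) + 3*(0)*conj(-1)]
      = (1/12)[(4) + (4) + (2) + (2) + (0) + (0)] = 12/12 = 1
  <chi_5*chi_6, chi_4> = (1/12)[1*(4)*conj(1) + 1*(-4)*conj(-1) + 2*(-1)*conj(-1) + 2*(1)*conj(1) + 3*(0)*conj(-1) + 3*(0)*conj(1)]
      = (1/12)[(4) + (4) + (2) + (2) + (0) + (0)] = 12/12 = 1
  <chi_5*chi_6, chi_5> = (1/12)[1*(4)*conj(2) + 1*(-4)*conj(-2) + 2*(-1)*conj(1) + 2*(1)*conj(-1) + 3*(0)*conj(0) + 3*(0)*conj(0)]
      = (1/12)[(8) + (8) + (-2) + (-2) + (0) + (0)] = 12/12 = 1
  <chi_5*chi_6, chi_6> = (1/12)[1*(4)*conj(2) + 1*(-4)*conj(2) + 2*(-1)*conj(-1) + 2*(1)*conj(-1) + 3*(0)*conj(0) + 3*(0)*conj(0)]
      = (1/12)[(8) + (-8) + (2) + (-2) + (0) + (0)] = 0/12 = 0
Hence the multiplicities are chi_3: 1, chi_4: 1, chi_5: 1. Dimension check: dim(chi_5)*dim(chi_6) = 2*2 = 4 and sum (mult * dim) = 1*1 + 1*1 + 1*2 = 4.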